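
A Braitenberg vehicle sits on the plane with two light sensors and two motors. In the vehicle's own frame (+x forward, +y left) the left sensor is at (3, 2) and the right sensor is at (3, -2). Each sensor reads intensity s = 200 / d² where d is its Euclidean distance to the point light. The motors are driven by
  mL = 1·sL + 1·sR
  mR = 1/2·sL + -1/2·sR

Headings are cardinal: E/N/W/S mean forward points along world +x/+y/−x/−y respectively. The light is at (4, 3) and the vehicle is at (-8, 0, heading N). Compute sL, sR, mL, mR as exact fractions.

left sensor world pos  = (-10, 3); dL² = 196
right sensor world pos = (-6, 3); dR² = 100
sL = 200/196 = 50/49
sR = 200/100 = 2
mL = 1·sL + 1·sR = 148/49
mR = 1/2·sL + -1/2·sR = -24/49

50/49 2 148/49 -24/49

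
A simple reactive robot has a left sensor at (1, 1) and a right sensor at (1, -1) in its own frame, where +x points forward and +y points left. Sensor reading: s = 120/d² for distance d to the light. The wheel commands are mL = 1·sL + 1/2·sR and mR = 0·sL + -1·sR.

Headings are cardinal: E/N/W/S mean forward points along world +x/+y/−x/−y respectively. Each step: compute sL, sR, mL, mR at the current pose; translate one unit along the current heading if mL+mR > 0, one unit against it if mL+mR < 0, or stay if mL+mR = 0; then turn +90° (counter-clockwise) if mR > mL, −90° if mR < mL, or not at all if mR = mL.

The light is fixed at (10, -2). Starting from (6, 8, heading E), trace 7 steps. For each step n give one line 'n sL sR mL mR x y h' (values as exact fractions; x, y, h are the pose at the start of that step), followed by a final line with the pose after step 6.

n=0: pose=(6,8,E); sL=12/13, sR=4/3; mL=62/39, mR=-4/3; mL+mR=10/39 → advance +1; mR−mL=-38/13 → turn -1·90°
n=1: pose=(7,8,S); sL=24/17, sR=120/97; mL=3348/1649, mR=-120/97; mL+mR=1308/1649 → advance +1; mR−mL=-5388/1649 → turn -1·90°
n=2: pose=(7,7,W); sL=3/2, sR=30/29; mL=117/58, mR=-30/29; mL+mR=57/58 → advance +1; mR−mL=-177/58 → turn -1·90°
n=3: pose=(6,7,N); sL=24/25, sR=120/109; mL=4116/2725, mR=-120/109; mL+mR=1116/2725 → advance +1; mR−mL=-7116/2725 → turn -1·90°
n=4: pose=(6,8,E); sL=12/13, sR=4/3; mL=62/39, mR=-4/3; mL+mR=10/39 → advance +1; mR−mL=-38/13 → turn -1·90°
n=5: pose=(7,8,S); sL=24/17, sR=120/97; mL=3348/1649, mR=-120/97; mL+mR=1308/1649 → advance +1; mR−mL=-5388/1649 → turn -1·90°
n=6: pose=(7,7,W); sL=3/2, sR=30/29; mL=117/58, mR=-30/29; mL+mR=57/58 → advance +1; mR−mL=-177/58 → turn -1·90°

0 12/13 4/3 62/39 -4/3 6 8 E
1 24/17 120/97 3348/1649 -120/97 7 8 S
2 3/2 30/29 117/58 -30/29 7 7 W
3 24/25 120/109 4116/2725 -120/109 6 7 N
4 12/13 4/3 62/39 -4/3 6 8 E
5 24/17 120/97 3348/1649 -120/97 7 8 S
6 3/2 30/29 117/58 -30/29 7 7 W
final 6 7 N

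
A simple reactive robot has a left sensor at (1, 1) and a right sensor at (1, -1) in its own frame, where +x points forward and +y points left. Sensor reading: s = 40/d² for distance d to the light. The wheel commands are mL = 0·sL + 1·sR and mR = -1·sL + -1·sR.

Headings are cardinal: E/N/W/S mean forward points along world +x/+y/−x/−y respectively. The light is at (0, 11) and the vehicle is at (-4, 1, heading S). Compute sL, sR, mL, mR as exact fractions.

4/13 20/73 20/73 -552/949

left sensor world pos  = (-3, 0); dL² = 130
right sensor world pos = (-5, 0); dR² = 146
sL = 40/130 = 4/13
sR = 40/146 = 20/73
mL = 0·sL + 1·sR = 20/73
mR = -1·sL + -1·sR = -552/949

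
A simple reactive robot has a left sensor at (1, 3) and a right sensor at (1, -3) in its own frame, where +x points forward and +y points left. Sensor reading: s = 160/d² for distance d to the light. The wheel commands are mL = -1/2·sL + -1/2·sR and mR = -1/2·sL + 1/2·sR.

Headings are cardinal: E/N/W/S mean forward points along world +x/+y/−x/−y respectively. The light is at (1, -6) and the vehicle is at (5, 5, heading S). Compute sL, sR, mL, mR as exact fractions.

160/149 160/101 -20000/15049 3840/15049

left sensor world pos  = (8, 4); dL² = 149
right sensor world pos = (2, 4); dR² = 101
sL = 160/149 = 160/149
sR = 160/101 = 160/101
mL = -1/2·sL + -1/2·sR = -20000/15049
mR = -1/2·sL + 1/2·sR = 3840/15049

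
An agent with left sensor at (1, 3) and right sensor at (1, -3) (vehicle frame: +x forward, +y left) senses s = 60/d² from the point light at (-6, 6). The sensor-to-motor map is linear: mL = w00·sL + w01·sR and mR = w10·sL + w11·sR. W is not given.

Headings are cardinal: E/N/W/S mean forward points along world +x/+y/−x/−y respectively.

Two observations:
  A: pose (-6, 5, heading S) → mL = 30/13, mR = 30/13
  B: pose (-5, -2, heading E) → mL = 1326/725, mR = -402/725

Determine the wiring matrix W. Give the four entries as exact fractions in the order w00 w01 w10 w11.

1 -1/2 -1/2 1

obs A: pose=(-6,5,S) → sL=60/13, sR=60/13, mL=30/13, mR=30/13
obs B: pose=(-5,-2,E) → sL=60/29, sR=12/25, mL=1326/725, mR=-402/725
sensor matrix S = [[60/13, 60/13], [60/29, 12/25]]; det S = -13824/1885
solve [mL_A; mL_B] = S·[w00; w01] and [mR_A; mR_B] = S·[w10; w11]:
  w00 = 1, w01 = -1/2, w10 = -1/2, w11 = 1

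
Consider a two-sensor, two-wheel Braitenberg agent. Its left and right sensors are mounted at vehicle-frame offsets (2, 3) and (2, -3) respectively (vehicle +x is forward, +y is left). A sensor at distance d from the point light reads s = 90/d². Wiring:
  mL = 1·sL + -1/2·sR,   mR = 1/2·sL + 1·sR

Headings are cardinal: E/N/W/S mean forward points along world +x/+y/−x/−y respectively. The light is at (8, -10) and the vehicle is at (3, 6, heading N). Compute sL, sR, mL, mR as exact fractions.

left sensor world pos  = (0, 8); dL² = 388
right sensor world pos = (6, 8); dR² = 328
sL = 90/388 = 45/194
sR = 90/328 = 45/164
mL = 1·sL + -1/2·sR = 3015/31816
mR = 1/2·sL + 1·sR = 3105/7954

45/194 45/164 3015/31816 3105/7954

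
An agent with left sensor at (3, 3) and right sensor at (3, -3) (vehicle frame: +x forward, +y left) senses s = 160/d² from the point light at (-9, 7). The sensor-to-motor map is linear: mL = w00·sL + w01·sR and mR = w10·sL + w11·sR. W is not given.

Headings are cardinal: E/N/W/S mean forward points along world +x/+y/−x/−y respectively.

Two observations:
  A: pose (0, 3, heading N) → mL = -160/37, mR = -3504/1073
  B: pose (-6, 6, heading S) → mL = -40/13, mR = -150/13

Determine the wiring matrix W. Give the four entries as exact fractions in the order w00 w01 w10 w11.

obs A: pose=(0,3,N) → sL=160/37, sR=32/29, mL=-160/37, mR=-3504/1073
obs B: pose=(-6,6,S) → sL=40/13, sR=10, mL=-40/13, mR=-150/13
sensor matrix S = [[160/37, 32/29], [40/13, 10]]; det S = 555840/13949
solve [mL_A; mL_B] = S·[w00; w01] and [mR_A; mR_B] = S·[w10; w11]:
  w00 = -1, w01 = 0, w10 = -1/2, w11 = -1

-1 0 -1/2 -1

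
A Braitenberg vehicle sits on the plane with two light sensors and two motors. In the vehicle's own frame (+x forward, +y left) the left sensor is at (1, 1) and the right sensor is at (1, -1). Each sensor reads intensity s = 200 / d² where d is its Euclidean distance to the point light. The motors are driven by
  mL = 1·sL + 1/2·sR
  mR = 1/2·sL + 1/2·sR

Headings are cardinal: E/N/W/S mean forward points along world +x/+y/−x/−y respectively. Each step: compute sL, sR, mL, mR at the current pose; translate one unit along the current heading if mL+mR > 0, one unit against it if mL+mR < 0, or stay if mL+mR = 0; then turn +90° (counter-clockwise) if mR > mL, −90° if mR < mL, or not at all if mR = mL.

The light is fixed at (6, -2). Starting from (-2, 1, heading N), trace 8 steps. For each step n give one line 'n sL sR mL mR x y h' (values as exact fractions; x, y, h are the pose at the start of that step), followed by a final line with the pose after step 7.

0 200/97 40/13 4540/1261 3240/1261 -2 1 N
1 100/37 100/29 4750/1073 3300/1073 -2 2 E
2 40/9 200/73 3820/657 2360/657 -1 2 S
3 50/17 5/2 285/68 185/68 -1 1 W
4 200/97 40/13 4540/1261 3240/1261 -2 1 N
5 100/37 100/29 4750/1073 3300/1073 -2 2 E
6 40/9 200/73 3820/657 2360/657 -1 2 S
7 50/17 5/2 285/68 185/68 -1 1 W
final -2 1 N

n=0: pose=(-2,1,N); sL=200/97, sR=40/13; mL=4540/1261, mR=3240/1261; mL+mR=7780/1261 → advance +1; mR−mL=-100/97 → turn -1·90°
n=1: pose=(-2,2,E); sL=100/37, sR=100/29; mL=4750/1073, mR=3300/1073; mL+mR=8050/1073 → advance +1; mR−mL=-50/37 → turn -1·90°
n=2: pose=(-1,2,S); sL=40/9, sR=200/73; mL=3820/657, mR=2360/657; mL+mR=2060/219 → advance +1; mR−mL=-20/9 → turn -1·90°
n=3: pose=(-1,1,W); sL=50/17, sR=5/2; mL=285/68, mR=185/68; mL+mR=235/34 → advance +1; mR−mL=-25/17 → turn -1·90°
n=4: pose=(-2,1,N); sL=200/97, sR=40/13; mL=4540/1261, mR=3240/1261; mL+mR=7780/1261 → advance +1; mR−mL=-100/97 → turn -1·90°
n=5: pose=(-2,2,E); sL=100/37, sR=100/29; mL=4750/1073, mR=3300/1073; mL+mR=8050/1073 → advance +1; mR−mL=-50/37 → turn -1·90°
n=6: pose=(-1,2,S); sL=40/9, sR=200/73; mL=3820/657, mR=2360/657; mL+mR=2060/219 → advance +1; mR−mL=-20/9 → turn -1·90°
n=7: pose=(-1,1,W); sL=50/17, sR=5/2; mL=285/68, mR=185/68; mL+mR=235/34 → advance +1; mR−mL=-25/17 → turn -1·90°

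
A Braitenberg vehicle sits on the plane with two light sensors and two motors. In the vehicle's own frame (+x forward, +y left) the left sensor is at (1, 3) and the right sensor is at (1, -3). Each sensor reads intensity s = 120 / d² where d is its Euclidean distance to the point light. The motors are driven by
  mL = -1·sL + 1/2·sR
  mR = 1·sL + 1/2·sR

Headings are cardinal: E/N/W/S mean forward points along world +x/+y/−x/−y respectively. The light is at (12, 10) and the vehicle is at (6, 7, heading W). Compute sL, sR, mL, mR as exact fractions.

left sensor world pos  = (5, 4); dL² = 85
right sensor world pos = (5, 10); dR² = 49
sL = 120/85 = 24/17
sR = 120/49 = 120/49
mL = -1·sL + 1/2·sR = -156/833
mR = 1·sL + 1/2·sR = 2196/833

24/17 120/49 -156/833 2196/833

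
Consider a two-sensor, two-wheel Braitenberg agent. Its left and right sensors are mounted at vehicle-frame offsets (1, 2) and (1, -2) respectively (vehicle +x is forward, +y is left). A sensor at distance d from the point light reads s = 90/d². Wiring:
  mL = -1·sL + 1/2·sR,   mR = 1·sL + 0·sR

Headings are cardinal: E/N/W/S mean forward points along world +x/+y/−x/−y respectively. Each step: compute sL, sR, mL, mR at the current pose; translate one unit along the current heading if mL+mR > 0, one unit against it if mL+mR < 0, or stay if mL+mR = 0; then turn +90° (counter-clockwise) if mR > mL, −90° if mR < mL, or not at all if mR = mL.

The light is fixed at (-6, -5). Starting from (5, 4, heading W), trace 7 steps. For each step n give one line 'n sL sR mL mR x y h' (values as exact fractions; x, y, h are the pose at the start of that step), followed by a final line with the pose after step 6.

n=0: pose=(5,4,W); sL=90/149, sR=90/221; mL=-13185/32929, mR=90/149; mL+mR=45/221 → advance +1; mR−mL=33075/32929 → turn +1·90°
n=1: pose=(4,4,S); sL=45/104, sR=45/64; mL=-135/1664, mR=45/104; mL+mR=45/128 → advance +1; mR−mL=855/1664 → turn +1·90°
n=2: pose=(4,3,E); sL=90/221, sR=90/157; mL=-4185/34697, mR=90/221; mL+mR=45/157 → advance +1; mR−mL=18315/34697 → turn +1·90°
n=3: pose=(5,3,N); sL=5/9, sR=9/25; mL=-169/450, mR=5/9; mL+mR=9/50 → advance +1; mR−mL=419/450 → turn +1·90°
n=4: pose=(5,4,W); sL=90/149, sR=90/221; mL=-13185/32929, mR=90/149; mL+mR=45/221 → advance +1; mR−mL=33075/32929 → turn +1·90°
n=5: pose=(4,4,S); sL=45/104, sR=45/64; mL=-135/1664, mR=45/104; mL+mR=45/128 → advance +1; mR−mL=855/1664 → turn +1·90°
n=6: pose=(4,3,E); sL=90/221, sR=90/157; mL=-4185/34697, mR=90/221; mL+mR=45/157 → advance +1; mR−mL=18315/34697 → turn +1·90°

0 90/149 90/221 -13185/32929 90/149 5 4 W
1 45/104 45/64 -135/1664 45/104 4 4 S
2 90/221 90/157 -4185/34697 90/221 4 3 E
3 5/9 9/25 -169/450 5/9 5 3 N
4 90/149 90/221 -13185/32929 90/149 5 4 W
5 45/104 45/64 -135/1664 45/104 4 4 S
6 90/221 90/157 -4185/34697 90/221 4 3 E
final 5 3 N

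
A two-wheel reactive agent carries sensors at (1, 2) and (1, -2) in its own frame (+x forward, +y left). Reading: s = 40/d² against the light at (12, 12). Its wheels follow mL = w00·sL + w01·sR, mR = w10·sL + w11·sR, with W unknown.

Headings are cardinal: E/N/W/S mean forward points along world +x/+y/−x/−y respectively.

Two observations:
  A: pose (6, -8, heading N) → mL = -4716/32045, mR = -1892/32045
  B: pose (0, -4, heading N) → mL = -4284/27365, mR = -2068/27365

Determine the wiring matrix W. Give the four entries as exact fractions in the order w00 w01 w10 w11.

obs A: pose=(6,-8,N) → sL=8/85, sR=40/377, mL=-4716/32045, mR=-1892/32045
obs B: pose=(0,-4,N) → sL=40/421, sR=8/65, mL=-4284/27365, mR=-2068/27365
sensor matrix S = [[8/85, 40/377], [40/421, 8/65]]; det S = 101376/67454725
solve [mL_A; mL_B] = S·[w00; w01] and [mR_A; mR_B] = S·[w10; w11]:
  w00 = -1, w01 = -1/2, w10 = 1/2, w11 = -1

-1 -1/2 1/2 -1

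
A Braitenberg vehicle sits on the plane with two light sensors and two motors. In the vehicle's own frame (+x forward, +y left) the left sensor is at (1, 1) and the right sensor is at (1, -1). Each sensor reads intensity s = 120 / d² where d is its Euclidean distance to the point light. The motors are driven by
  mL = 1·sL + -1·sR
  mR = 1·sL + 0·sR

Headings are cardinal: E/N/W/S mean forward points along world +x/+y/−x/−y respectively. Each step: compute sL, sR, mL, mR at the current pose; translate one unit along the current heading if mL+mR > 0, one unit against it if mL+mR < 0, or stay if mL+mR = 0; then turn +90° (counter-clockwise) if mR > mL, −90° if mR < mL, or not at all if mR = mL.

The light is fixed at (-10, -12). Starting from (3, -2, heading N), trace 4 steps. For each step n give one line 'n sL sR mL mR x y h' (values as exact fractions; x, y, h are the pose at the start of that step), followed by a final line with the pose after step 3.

n=0: pose=(3,-2,N); sL=24/53, sR=120/317; mL=1248/16801, mR=24/53; mL+mR=8856/16801 → advance +1; mR−mL=120/317 → turn +1·90°
n=1: pose=(3,-1,W); sL=30/61, sR=5/12; mL=55/732, mR=30/61; mL+mR=415/732 → advance +1; mR−mL=5/12 → turn +1·90°
n=2: pose=(2,-1,S); sL=120/269, sR=120/221; mL=-5760/59449, mR=120/269; mL+mR=20760/59449 → advance +1; mR−mL=120/221 → turn +1·90°
n=3: pose=(2,-2,E); sL=12/29, sR=12/25; mL=-48/725, mR=12/29; mL+mR=252/725 → advance +1; mR−mL=12/25 → turn +1·90°

0 24/53 120/317 1248/16801 24/53 3 -2 N
1 30/61 5/12 55/732 30/61 3 -1 W
2 120/269 120/221 -5760/59449 120/269 2 -1 S
3 12/29 12/25 -48/725 12/29 2 -2 E
final 3 -2 N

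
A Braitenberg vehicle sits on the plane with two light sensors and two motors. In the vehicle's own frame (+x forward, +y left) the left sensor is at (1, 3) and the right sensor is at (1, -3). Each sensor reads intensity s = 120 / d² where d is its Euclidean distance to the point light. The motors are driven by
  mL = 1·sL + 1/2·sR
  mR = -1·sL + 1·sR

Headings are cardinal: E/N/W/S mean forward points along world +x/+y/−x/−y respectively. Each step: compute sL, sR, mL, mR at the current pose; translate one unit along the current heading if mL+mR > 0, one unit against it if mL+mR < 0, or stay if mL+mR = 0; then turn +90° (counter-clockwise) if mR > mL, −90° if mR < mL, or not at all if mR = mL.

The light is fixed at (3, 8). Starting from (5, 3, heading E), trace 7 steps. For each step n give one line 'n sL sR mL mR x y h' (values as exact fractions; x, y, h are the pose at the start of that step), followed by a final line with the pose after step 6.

n=0: pose=(5,3,E); sL=120/13, sR=120/73; mL=9540/949, mR=-7200/949; mL+mR=180/73 → advance +1; mR−mL=-16740/949 → turn -1·90°
n=1: pose=(6,3,S); sL=5/3, sR=10/3; mL=10/3, mR=5/3; mL+mR=5 → advance +1; mR−mL=-5/3 → turn -1·90°
n=2: pose=(6,2,W); sL=24/17, sR=120/13; mL=1332/221, mR=1728/221; mL+mR=180/13 → advance +1; mR−mL=396/221 → turn +1·90°
n=3: pose=(5,2,S); sL=60/37, sR=12/5; mL=522/185, mR=144/185; mL+mR=18/5 → advance +1; mR−mL=-378/185 → turn -1·90°
n=4: pose=(5,1,W); sL=120/101, sR=120/17; mL=8100/1717, mR=10080/1717; mL+mR=180/17 → advance +1; mR−mL=1980/1717 → turn +1·90°
n=5: pose=(4,1,S); sL=3/2, sR=30/17; mL=81/34, mR=9/34; mL+mR=45/17 → advance +1; mR−mL=-36/17 → turn -1·90°
n=6: pose=(4,0,W); sL=120/121, sR=24/5; mL=2052/605, mR=2304/605; mL+mR=36/5 → advance +1; mR−mL=252/605 → turn +1·90°

0 120/13 120/73 9540/949 -7200/949 5 3 E
1 5/3 10/3 10/3 5/3 6 3 S
2 24/17 120/13 1332/221 1728/221 6 2 W
3 60/37 12/5 522/185 144/185 5 2 S
4 120/101 120/17 8100/1717 10080/1717 5 1 W
5 3/2 30/17 81/34 9/34 4 1 S
6 120/121 24/5 2052/605 2304/605 4 0 W
final 3 0 S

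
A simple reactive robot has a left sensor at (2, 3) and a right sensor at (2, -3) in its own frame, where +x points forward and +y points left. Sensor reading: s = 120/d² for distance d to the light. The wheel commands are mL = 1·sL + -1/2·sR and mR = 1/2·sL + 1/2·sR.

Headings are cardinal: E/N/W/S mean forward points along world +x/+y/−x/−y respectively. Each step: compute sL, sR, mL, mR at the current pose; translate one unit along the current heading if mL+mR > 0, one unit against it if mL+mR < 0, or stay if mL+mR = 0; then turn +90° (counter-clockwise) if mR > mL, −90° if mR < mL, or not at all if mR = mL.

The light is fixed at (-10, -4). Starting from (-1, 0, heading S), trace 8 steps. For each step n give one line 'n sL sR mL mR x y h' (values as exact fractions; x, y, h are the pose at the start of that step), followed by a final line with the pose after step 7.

n=0: pose=(-1,0,S); sL=30/37, sR=3; mL=-51/74, mR=141/74; mL+mR=45/37 → advance +1; mR−mL=96/37 → turn +1·90°
n=1: pose=(-1,-1,E); sL=120/157, sR=120/121; mL=5100/18997, mR=16680/18997; mL+mR=180/157 → advance +1; mR−mL=11580/18997 → turn +1·90°
n=2: pose=(0,-1,N); sL=60/37, sR=60/97; mL=4710/3589, mR=4020/3589; mL+mR=90/37 → advance +1; mR−mL=-690/3589 → turn -1·90°
n=3: pose=(0,0,E); sL=120/193, sR=24/29; mL=1164/5597, mR=4056/5597; mL+mR=180/193 → advance +1; mR−mL=2892/5597 → turn +1·90°
n=4: pose=(1,0,N); sL=6/5, sR=15/29; mL=273/290, mR=249/290; mL+mR=9/5 → advance +1; mR−mL=-12/145 → turn -1·90°
n=5: pose=(1,1,E); sL=120/233, sR=120/173; mL=6780/40309, mR=24360/40309; mL+mR=180/233 → advance +1; mR−mL=17580/40309 → turn +1·90°
n=6: pose=(2,1,N); sL=12/13, sR=60/137; mL=1254/1781, mR=1212/1781; mL+mR=18/13 → advance +1; mR−mL=-42/1781 → turn -1·90°
n=7: pose=(2,2,E); sL=120/277, sR=24/41; mL=1596/11357, mR=5784/11357; mL+mR=180/277 → advance +1; mR−mL=4188/11357 → turn +1·90°

0 30/37 3 -51/74 141/74 -1 0 S
1 120/157 120/121 5100/18997 16680/18997 -1 -1 E
2 60/37 60/97 4710/3589 4020/3589 0 -1 N
3 120/193 24/29 1164/5597 4056/5597 0 0 E
4 6/5 15/29 273/290 249/290 1 0 N
5 120/233 120/173 6780/40309 24360/40309 1 1 E
6 12/13 60/137 1254/1781 1212/1781 2 1 N
7 120/277 24/41 1596/11357 5784/11357 2 2 E
final 3 2 N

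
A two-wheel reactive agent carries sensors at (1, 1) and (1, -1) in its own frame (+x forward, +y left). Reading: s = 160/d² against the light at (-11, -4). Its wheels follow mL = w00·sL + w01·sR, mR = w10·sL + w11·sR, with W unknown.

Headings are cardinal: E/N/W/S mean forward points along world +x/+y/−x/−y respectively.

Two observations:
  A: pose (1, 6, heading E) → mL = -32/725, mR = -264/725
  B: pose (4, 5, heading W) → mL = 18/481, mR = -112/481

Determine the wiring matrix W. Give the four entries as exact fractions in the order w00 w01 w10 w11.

obs A: pose=(1,6,E) → sL=16/29, sR=16/25, mL=-32/725, mR=-264/725
obs B: pose=(4,5,W) → sL=8/13, sR=20/37, mL=18/481, mR=-112/481
sensor matrix S = [[16/29, 16/25], [8/13, 20/37]]; det S = -33344/348725
solve [mL_A; mL_B] = S·[w00; w01] and [mR_A; mR_B] = S·[w10; w11]:
  w00 = 1/2, w01 = -1/2, w10 = 1/2, w11 = -1

1/2 -1/2 1/2 -1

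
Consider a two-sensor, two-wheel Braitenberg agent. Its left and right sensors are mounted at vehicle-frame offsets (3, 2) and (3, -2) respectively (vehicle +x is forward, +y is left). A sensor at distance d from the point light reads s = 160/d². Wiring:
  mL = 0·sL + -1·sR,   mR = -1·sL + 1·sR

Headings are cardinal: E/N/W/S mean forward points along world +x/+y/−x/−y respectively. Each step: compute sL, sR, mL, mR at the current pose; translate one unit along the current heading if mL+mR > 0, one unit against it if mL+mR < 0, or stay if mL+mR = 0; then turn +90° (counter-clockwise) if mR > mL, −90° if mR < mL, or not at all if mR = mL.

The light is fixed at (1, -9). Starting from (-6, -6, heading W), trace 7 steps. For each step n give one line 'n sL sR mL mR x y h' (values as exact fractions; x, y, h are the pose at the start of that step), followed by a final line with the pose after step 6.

0 160/101 32/25 -32/25 -768/2525 -6 -6 W
1 10 5/2 -5/2 -15/2 -5 -6 S
2 32/17 160/117 -160/117 -1024/1989 -5 -5 W
3 16 16/5 -16/5 -64/5 -4 -5 S
4 160/73 160/113 -160/113 -6400/8249 -4 -4 W
5 20 4 -4 -16 -3 -4 S
6 32/13 160/113 -160/113 -1536/1469 -3 -3 W
final -2 -3 S

n=0: pose=(-6,-6,W); sL=160/101, sR=32/25; mL=-32/25, mR=-768/2525; mL+mR=-160/101 → advance -1; mR−mL=2464/2525 → turn +1·90°
n=1: pose=(-5,-6,S); sL=10, sR=5/2; mL=-5/2, mR=-15/2; mL+mR=-10 → advance -1; mR−mL=-5 → turn -1·90°
n=2: pose=(-5,-5,W); sL=32/17, sR=160/117; mL=-160/117, mR=-1024/1989; mL+mR=-32/17 → advance -1; mR−mL=1696/1989 → turn +1·90°
n=3: pose=(-4,-5,S); sL=16, sR=16/5; mL=-16/5, mR=-64/5; mL+mR=-16 → advance -1; mR−mL=-48/5 → turn -1·90°
n=4: pose=(-4,-4,W); sL=160/73, sR=160/113; mL=-160/113, mR=-6400/8249; mL+mR=-160/73 → advance -1; mR−mL=5280/8249 → turn +1·90°
n=5: pose=(-3,-4,S); sL=20, sR=4; mL=-4, mR=-16; mL+mR=-20 → advance -1; mR−mL=-12 → turn -1·90°
n=6: pose=(-3,-3,W); sL=32/13, sR=160/113; mL=-160/113, mR=-1536/1469; mL+mR=-32/13 → advance -1; mR−mL=544/1469 → turn +1·90°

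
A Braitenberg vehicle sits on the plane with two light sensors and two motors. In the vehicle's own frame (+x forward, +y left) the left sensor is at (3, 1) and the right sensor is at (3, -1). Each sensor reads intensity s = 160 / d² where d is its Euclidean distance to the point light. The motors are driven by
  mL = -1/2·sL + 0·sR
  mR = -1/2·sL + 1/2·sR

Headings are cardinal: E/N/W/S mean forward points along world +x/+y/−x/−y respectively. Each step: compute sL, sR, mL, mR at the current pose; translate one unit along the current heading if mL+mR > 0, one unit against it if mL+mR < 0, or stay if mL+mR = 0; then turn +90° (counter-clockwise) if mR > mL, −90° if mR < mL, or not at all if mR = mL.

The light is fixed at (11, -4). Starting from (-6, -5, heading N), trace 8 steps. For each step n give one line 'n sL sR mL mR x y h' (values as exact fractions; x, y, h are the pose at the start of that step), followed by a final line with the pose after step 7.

n=0: pose=(-6,-5,N); sL=20/41, sR=8/13; mL=-10/41, mR=34/533; mL+mR=-96/533 → advance -1; mR−mL=4/13 → turn +1·90°
n=1: pose=(-6,-6,W); sL=160/409, sR=160/401; mL=-80/409, mR=640/164009; mL+mR=-31440/164009 → advance -1; mR−mL=80/401 → turn +1·90°
n=2: pose=(-5,-6,S); sL=16/25, sR=80/157; mL=-8/25, mR=-256/3925; mL+mR=-1512/3925 → advance -1; mR−mL=40/157 → turn +1·90°
n=3: pose=(-5,-5,E); sL=160/169, sR=160/173; mL=-80/169, mR=-320/29237; mL+mR=-14160/29237 → advance -1; mR−mL=80/173 → turn +1·90°
n=4: pose=(-6,-5,N); sL=20/41, sR=8/13; mL=-10/41, mR=34/533; mL+mR=-96/533 → advance -1; mR−mL=4/13 → turn +1·90°
n=5: pose=(-6,-6,W); sL=160/409, sR=160/401; mL=-80/409, mR=640/164009; mL+mR=-31440/164009 → advance -1; mR−mL=80/401 → turn +1·90°
n=6: pose=(-5,-6,S); sL=16/25, sR=80/157; mL=-8/25, mR=-256/3925; mL+mR=-1512/3925 → advance -1; mR−mL=40/157 → turn +1·90°
n=7: pose=(-5,-5,E); sL=160/169, sR=160/173; mL=-80/169, mR=-320/29237; mL+mR=-14160/29237 → advance -1; mR−mL=80/173 → turn +1·90°

0 20/41 8/13 -10/41 34/533 -6 -5 N
1 160/409 160/401 -80/409 640/164009 -6 -6 W
2 16/25 80/157 -8/25 -256/3925 -5 -6 S
3 160/169 160/173 -80/169 -320/29237 -5 -5 E
4 20/41 8/13 -10/41 34/533 -6 -5 N
5 160/409 160/401 -80/409 640/164009 -6 -6 W
6 16/25 80/157 -8/25 -256/3925 -5 -6 S
7 160/169 160/173 -80/169 -320/29237 -5 -5 E
final -6 -5 N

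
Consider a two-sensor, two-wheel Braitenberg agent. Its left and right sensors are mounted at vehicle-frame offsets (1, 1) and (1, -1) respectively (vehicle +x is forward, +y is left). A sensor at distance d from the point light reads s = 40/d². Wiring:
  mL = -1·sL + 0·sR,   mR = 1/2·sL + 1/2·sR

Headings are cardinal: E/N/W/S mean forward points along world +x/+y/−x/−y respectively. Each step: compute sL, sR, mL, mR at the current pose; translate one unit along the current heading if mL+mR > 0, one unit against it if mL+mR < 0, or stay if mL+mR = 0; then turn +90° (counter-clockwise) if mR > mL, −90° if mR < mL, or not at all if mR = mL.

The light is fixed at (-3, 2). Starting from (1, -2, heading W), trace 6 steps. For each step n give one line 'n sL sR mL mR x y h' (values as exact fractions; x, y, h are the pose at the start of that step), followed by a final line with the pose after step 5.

n=0: pose=(1,-2,W); sL=20/17, sR=20/9; mL=-20/17, mR=260/153; mL+mR=80/153 → advance +1; mR−mL=440/153 → turn +1·90°
n=1: pose=(0,-2,S); sL=40/41, sR=40/29; mL=-40/41, mR=1400/1189; mL+mR=240/1189 → advance +1; mR−mL=2560/1189 → turn +1·90°
n=2: pose=(0,-3,E); sL=5/4, sR=10/13; mL=-5/4, mR=105/104; mL+mR=-25/104 → advance -1; mR−mL=235/104 → turn +1·90°
n=3: pose=(-1,-3,N); sL=40/17, sR=8/5; mL=-40/17, mR=168/85; mL+mR=-32/85 → advance -1; mR−mL=368/85 → turn +1·90°
n=4: pose=(-1,-4,W); sL=4/5, sR=20/13; mL=-4/5, mR=76/65; mL+mR=24/65 → advance +1; mR−mL=128/65 → turn +1·90°
n=5: pose=(-2,-4,S); sL=40/53, sR=40/49; mL=-40/53, mR=2040/2597; mL+mR=80/2597 → advance +1; mR−mL=4000/2597 → turn +1·90°

0 20/17 20/9 -20/17 260/153 1 -2 W
1 40/41 40/29 -40/41 1400/1189 0 -2 S
2 5/4 10/13 -5/4 105/104 0 -3 E
3 40/17 8/5 -40/17 168/85 -1 -3 N
4 4/5 20/13 -4/5 76/65 -1 -4 W
5 40/53 40/49 -40/53 2040/2597 -2 -4 S
final -2 -5 E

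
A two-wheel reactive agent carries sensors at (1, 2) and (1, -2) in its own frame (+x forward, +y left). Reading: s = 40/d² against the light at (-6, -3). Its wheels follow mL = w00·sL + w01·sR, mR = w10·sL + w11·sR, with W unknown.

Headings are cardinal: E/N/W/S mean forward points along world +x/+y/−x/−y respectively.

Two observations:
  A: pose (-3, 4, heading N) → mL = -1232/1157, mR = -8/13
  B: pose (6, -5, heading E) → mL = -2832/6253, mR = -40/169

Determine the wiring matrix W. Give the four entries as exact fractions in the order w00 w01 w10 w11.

-1 -1 -1 0

obs A: pose=(-3,4,N) → sL=8/13, sR=40/89, mL=-1232/1157, mR=-8/13
obs B: pose=(6,-5,E) → sL=40/169, sR=8/37, mL=-2832/6253, mR=-40/169
sensor matrix S = [[8/13, 40/89], [40/169, 8/37]]; det S = 14848/556517
solve [mL_A; mL_B] = S·[w00; w01] and [mR_A; mR_B] = S·[w10; w11]:
  w00 = -1, w01 = -1, w10 = -1, w11 = 0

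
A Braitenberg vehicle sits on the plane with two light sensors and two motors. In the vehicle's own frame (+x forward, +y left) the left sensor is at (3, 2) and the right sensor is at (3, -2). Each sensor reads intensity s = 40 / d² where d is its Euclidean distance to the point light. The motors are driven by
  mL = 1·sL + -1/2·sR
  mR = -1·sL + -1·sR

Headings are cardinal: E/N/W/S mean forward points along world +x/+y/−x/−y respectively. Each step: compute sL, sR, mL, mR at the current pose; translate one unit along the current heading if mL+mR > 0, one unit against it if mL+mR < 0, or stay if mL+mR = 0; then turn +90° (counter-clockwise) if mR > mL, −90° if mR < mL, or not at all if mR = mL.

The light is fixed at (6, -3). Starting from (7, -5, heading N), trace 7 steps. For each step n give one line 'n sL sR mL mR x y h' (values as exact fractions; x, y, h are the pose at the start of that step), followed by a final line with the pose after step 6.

n=0: pose=(7,-5,N); sL=20, sR=4; mL=18, mR=-24; mL+mR=-6 → advance -1; mR−mL=-42 → turn -1·90°
n=1: pose=(7,-6,E); sL=40/17, sR=40/41; mL=1300/697, mR=-2320/697; mL+mR=-60/41 → advance -1; mR−mL=-3620/697 → turn -1·90°
n=2: pose=(6,-6,S); sL=1, sR=1; mL=1/2, mR=-2; mL+mR=-3/2 → advance -1; mR−mL=-5/2 → turn -1·90°
n=3: pose=(6,-5,W); sL=8/5, sR=40/9; mL=-28/45, mR=-272/45; mL+mR=-20/3 → advance -1; mR−mL=-244/45 → turn -1·90°
n=4: pose=(7,-5,N); sL=20, sR=4; mL=18, mR=-24; mL+mR=-6 → advance -1; mR−mL=-42 → turn -1·90°
n=5: pose=(7,-6,E); sL=40/17, sR=40/41; mL=1300/697, mR=-2320/697; mL+mR=-60/41 → advance -1; mR−mL=-3620/697 → turn -1·90°
n=6: pose=(6,-6,S); sL=1, sR=1; mL=1/2, mR=-2; mL+mR=-3/2 → advance -1; mR−mL=-5/2 → turn -1·90°

0 20 4 18 -24 7 -5 N
1 40/17 40/41 1300/697 -2320/697 7 -6 E
2 1 1 1/2 -2 6 -6 S
3 8/5 40/9 -28/45 -272/45 6 -5 W
4 20 4 18 -24 7 -5 N
5 40/17 40/41 1300/697 -2320/697 7 -6 E
6 1 1 1/2 -2 6 -6 S
final 6 -5 W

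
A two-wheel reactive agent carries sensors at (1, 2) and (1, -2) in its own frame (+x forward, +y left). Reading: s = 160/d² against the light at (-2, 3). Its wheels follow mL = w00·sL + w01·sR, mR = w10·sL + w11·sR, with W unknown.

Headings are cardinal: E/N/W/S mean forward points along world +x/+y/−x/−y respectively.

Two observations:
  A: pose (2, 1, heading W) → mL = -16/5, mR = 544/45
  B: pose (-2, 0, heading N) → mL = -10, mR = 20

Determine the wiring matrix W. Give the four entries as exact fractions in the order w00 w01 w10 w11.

obs A: pose=(2,1,W) → sL=32/5, sR=160/9, mL=-16/5, mR=544/45
obs B: pose=(-2,0,N) → sL=20, sR=20, mL=-10, mR=20
sensor matrix S = [[32/5, 160/9], [20, 20]]; det S = -2048/9
solve [mL_A; mL_B] = S·[w00; w01] and [mR_A; mR_B] = S·[w10; w11]:
  w00 = -1/2, w01 = 0, w10 = 1/2, w11 = 1/2

-1/2 0 1/2 1/2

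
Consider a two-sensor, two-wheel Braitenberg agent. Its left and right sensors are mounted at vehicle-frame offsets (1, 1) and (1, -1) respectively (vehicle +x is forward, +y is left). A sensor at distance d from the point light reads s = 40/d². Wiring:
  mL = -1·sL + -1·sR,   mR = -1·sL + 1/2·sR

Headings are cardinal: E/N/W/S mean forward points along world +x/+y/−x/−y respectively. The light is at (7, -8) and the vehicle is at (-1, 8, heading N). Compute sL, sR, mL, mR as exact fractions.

4/37 20/169 -1416/6253 -306/6253

left sensor world pos  = (-2, 9); dL² = 370
right sensor world pos = (0, 9); dR² = 338
sL = 40/370 = 4/37
sR = 40/338 = 20/169
mL = -1·sL + -1·sR = -1416/6253
mR = -1·sL + 1/2·sR = -306/6253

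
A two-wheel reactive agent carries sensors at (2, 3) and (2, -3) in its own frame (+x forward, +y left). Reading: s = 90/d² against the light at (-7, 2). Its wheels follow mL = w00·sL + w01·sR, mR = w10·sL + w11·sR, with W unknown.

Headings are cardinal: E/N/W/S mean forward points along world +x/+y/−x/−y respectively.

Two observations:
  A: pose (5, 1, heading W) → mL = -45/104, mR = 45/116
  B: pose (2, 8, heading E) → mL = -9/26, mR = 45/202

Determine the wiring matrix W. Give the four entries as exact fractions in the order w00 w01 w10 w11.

0 -1/2 1/2 0

obs A: pose=(5,1,W) → sL=45/58, sR=45/52, mL=-45/104, mR=45/116
obs B: pose=(2,8,E) → sL=45/101, sR=9/13, mL=-9/26, mR=45/202
sensor matrix S = [[45/58, 45/52], [45/101, 9/13]]; det S = 23085/152308
solve [mL_A; mL_B] = S·[w00; w01] and [mR_A; mR_B] = S·[w10; w11]:
  w00 = 0, w01 = -1/2, w10 = 1/2, w11 = 0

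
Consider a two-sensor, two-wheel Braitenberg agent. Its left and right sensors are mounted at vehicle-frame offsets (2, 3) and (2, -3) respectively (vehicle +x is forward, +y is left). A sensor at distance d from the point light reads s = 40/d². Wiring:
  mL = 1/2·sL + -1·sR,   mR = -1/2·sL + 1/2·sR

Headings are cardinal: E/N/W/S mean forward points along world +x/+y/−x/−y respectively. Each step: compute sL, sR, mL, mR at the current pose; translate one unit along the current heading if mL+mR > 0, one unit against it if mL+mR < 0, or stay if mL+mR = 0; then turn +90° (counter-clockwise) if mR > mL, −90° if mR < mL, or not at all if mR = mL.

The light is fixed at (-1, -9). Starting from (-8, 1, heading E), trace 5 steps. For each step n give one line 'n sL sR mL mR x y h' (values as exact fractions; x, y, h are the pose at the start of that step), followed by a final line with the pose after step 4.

0 20/97 20/37 -1570/3589 600/3589 -8 1 E
1 8/53 40/169 -1444/8957 384/8957 -9 1 N
2 5/17 10/61 -35/2074 -135/2074 -9 0 W
3 40/221 40/137 -6100/30277 1680/30277 -8 0 N
4 20/53 20/101 -50/5353 -480/5353 -8 -1 W
final -7 -1 N

n=0: pose=(-8,1,E); sL=20/97, sR=20/37; mL=-1570/3589, mR=600/3589; mL+mR=-10/37 → advance -1; mR−mL=2170/3589 → turn +1·90°
n=1: pose=(-9,1,N); sL=8/53, sR=40/169; mL=-1444/8957, mR=384/8957; mL+mR=-20/169 → advance -1; mR−mL=1828/8957 → turn +1·90°
n=2: pose=(-9,0,W); sL=5/17, sR=10/61; mL=-35/2074, mR=-135/2074; mL+mR=-5/61 → advance -1; mR−mL=-50/1037 → turn -1·90°
n=3: pose=(-8,0,N); sL=40/221, sR=40/137; mL=-6100/30277, mR=1680/30277; mL+mR=-20/137 → advance -1; mR−mL=7780/30277 → turn +1·90°
n=4: pose=(-8,-1,W); sL=20/53, sR=20/101; mL=-50/5353, mR=-480/5353; mL+mR=-10/101 → advance -1; mR−mL=-430/5353 → turn -1·90°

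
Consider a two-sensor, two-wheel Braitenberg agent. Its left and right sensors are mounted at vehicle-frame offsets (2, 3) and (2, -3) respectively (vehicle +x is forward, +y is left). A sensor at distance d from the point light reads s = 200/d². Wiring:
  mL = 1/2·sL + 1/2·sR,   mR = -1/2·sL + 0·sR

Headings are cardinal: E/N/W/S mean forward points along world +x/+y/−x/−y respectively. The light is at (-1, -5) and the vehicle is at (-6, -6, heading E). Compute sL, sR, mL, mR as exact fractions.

left sensor world pos  = (-4, -3); dL² = 13
right sensor world pos = (-4, -9); dR² = 25
sL = 200/13 = 200/13
sR = 200/25 = 8
mL = 1/2·sL + 1/2·sR = 152/13
mR = -1/2·sL + 0·sR = -100/13

200/13 8 152/13 -100/13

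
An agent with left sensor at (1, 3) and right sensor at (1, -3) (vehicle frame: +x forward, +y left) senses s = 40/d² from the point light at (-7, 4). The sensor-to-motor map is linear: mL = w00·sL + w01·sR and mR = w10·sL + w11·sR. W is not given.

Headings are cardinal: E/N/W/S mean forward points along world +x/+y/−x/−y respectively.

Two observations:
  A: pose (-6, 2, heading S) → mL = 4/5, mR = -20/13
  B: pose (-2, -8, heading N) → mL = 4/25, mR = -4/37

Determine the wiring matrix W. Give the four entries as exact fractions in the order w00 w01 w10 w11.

obs A: pose=(-6,2,S) → sL=8/5, sR=40/13, mL=4/5, mR=-20/13
obs B: pose=(-2,-8,N) → sL=8/25, sR=8/37, mL=4/25, mR=-4/37
sensor matrix S = [[8/5, 40/13], [8/25, 8/37]]; det S = -1536/2405
solve [mL_A; mL_B] = S·[w00; w01] and [mR_A; mR_B] = S·[w10; w11]:
  w00 = 1/2, w01 = 0, w10 = 0, w11 = -1/2

1/2 0 0 -1/2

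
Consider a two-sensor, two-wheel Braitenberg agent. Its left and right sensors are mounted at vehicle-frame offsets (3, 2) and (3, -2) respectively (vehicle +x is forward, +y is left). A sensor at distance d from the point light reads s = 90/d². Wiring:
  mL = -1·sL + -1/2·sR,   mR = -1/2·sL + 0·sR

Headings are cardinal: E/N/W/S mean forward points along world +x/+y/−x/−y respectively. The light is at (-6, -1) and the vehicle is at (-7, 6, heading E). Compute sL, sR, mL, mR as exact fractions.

left sensor world pos  = (-4, 8); dL² = 85
right sensor world pos = (-4, 4); dR² = 29
sL = 90/85 = 18/17
sR = 90/29 = 90/29
mL = -1·sL + -1/2·sR = -1287/493
mR = -1/2·sL + 0·sR = -9/17

18/17 90/29 -1287/493 -9/17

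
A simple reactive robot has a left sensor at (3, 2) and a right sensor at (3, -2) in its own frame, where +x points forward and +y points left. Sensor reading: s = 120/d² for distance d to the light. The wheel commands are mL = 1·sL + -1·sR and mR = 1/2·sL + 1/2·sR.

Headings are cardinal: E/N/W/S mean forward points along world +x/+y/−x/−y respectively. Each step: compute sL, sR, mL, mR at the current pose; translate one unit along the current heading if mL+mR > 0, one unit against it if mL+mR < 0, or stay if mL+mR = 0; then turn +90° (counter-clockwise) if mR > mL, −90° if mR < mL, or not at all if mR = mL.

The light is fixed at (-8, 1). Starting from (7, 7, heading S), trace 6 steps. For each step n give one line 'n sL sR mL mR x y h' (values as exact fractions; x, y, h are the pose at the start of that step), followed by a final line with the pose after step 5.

n=0: pose=(7,7,S); sL=60/149, sR=60/89; mL=-3600/13261, mR=7140/13261; mL+mR=3540/13261 → advance +1; mR−mL=10740/13261 → turn +1·90°
n=1: pose=(7,6,E); sL=120/373, sR=40/111; mL=-1600/41403, mR=14120/41403; mL+mR=12520/41403 → advance +1; mR−mL=5240/13801 → turn +1·90°
n=2: pose=(8,6,N); sL=6/13, sR=30/97; mL=192/1261, mR=486/1261; mL+mR=678/1261 → advance +1; mR−mL=294/1261 → turn +1·90°
n=3: pose=(8,7,W); sL=24/37, sR=120/233; mL=1152/8621, mR=5016/8621; mL+mR=6168/8621 → advance +1; mR−mL=3864/8621 → turn +1·90°
n=4: pose=(7,7,S); sL=60/149, sR=60/89; mL=-3600/13261, mR=7140/13261; mL+mR=3540/13261 → advance +1; mR−mL=10740/13261 → turn +1·90°
n=5: pose=(7,6,E); sL=120/373, sR=40/111; mL=-1600/41403, mR=14120/41403; mL+mR=12520/41403 → advance +1; mR−mL=5240/13801 → turn +1·90°

0 60/149 60/89 -3600/13261 7140/13261 7 7 S
1 120/373 40/111 -1600/41403 14120/41403 7 6 E
2 6/13 30/97 192/1261 486/1261 8 6 N
3 24/37 120/233 1152/8621 5016/8621 8 7 W
4 60/149 60/89 -3600/13261 7140/13261 7 7 S
5 120/373 40/111 -1600/41403 14120/41403 7 6 E
final 8 6 N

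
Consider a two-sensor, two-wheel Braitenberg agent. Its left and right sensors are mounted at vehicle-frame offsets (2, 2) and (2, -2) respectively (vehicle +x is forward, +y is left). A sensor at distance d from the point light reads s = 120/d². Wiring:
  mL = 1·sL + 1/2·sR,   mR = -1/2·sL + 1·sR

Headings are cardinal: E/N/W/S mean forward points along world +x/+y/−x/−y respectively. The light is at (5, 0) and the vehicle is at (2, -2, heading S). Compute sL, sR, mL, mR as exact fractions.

left sensor world pos  = (4, -4); dL² = 17
right sensor world pos = (0, -4); dR² = 41
sL = 120/17 = 120/17
sR = 120/41 = 120/41
mL = 1·sL + 1/2·sR = 5940/697
mR = -1/2·sL + 1·sR = -420/697

120/17 120/41 5940/697 -420/697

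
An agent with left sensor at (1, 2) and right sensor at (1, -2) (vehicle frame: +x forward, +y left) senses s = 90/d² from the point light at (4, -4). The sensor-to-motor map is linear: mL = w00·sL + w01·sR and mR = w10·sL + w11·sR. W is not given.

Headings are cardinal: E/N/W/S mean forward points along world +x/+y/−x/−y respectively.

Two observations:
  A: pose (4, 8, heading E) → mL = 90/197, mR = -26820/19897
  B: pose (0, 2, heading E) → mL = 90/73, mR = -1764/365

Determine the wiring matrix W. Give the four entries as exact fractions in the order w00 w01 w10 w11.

1 0 -1 -1

obs A: pose=(4,8,E) → sL=90/197, sR=90/101, mL=90/197, mR=-26820/19897
obs B: pose=(0,2,E) → sL=90/73, sR=18/5, mL=90/73, mR=-1764/365
sensor matrix S = [[90/197, 90/101], [90/73, 18/5]]; det S = 793152/1452481
solve [mL_A; mL_B] = S·[w00; w01] and [mR_A; mR_B] = S·[w10; w11]:
  w00 = 1, w01 = 0, w10 = -1, w11 = -1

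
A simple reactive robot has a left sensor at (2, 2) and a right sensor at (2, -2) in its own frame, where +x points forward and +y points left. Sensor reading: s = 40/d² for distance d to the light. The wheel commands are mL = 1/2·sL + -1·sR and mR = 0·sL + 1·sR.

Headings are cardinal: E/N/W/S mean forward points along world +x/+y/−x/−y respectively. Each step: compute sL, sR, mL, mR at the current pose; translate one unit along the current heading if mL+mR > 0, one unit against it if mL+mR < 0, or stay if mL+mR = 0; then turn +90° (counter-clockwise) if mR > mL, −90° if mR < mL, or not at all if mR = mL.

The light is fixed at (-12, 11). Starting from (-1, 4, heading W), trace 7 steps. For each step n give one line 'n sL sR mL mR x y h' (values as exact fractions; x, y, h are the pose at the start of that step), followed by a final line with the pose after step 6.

0 20/81 20/53 -1090/4293 20/53 -1 4 W
1 8/45 8/29 -244/1305 8/29 -2 4 S
2 2/9 10/61 -29/549 10/61 -2 3 E
3 40/117 8/41 -116/4797 8/41 -1 3 N
4 20/81 20/53 -1090/4293 20/53 -1 4 W
5 8/45 8/29 -244/1305 8/29 -2 4 S
6 2/9 10/61 -29/549 10/61 -2 3 E
final -1 3 N

n=0: pose=(-1,4,W); sL=20/81, sR=20/53; mL=-1090/4293, mR=20/53; mL+mR=10/81 → advance +1; mR−mL=2710/4293 → turn +1·90°
n=1: pose=(-2,4,S); sL=8/45, sR=8/29; mL=-244/1305, mR=8/29; mL+mR=4/45 → advance +1; mR−mL=604/1305 → turn +1·90°
n=2: pose=(-2,3,E); sL=2/9, sR=10/61; mL=-29/549, mR=10/61; mL+mR=1/9 → advance +1; mR−mL=119/549 → turn +1·90°
n=3: pose=(-1,3,N); sL=40/117, sR=8/41; mL=-116/4797, mR=8/41; mL+mR=20/117 → advance +1; mR−mL=1052/4797 → turn +1·90°
n=4: pose=(-1,4,W); sL=20/81, sR=20/53; mL=-1090/4293, mR=20/53; mL+mR=10/81 → advance +1; mR−mL=2710/4293 → turn +1·90°
n=5: pose=(-2,4,S); sL=8/45, sR=8/29; mL=-244/1305, mR=8/29; mL+mR=4/45 → advance +1; mR−mL=604/1305 → turn +1·90°
n=6: pose=(-2,3,E); sL=2/9, sR=10/61; mL=-29/549, mR=10/61; mL+mR=1/9 → advance +1; mR−mL=119/549 → turn +1·90°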